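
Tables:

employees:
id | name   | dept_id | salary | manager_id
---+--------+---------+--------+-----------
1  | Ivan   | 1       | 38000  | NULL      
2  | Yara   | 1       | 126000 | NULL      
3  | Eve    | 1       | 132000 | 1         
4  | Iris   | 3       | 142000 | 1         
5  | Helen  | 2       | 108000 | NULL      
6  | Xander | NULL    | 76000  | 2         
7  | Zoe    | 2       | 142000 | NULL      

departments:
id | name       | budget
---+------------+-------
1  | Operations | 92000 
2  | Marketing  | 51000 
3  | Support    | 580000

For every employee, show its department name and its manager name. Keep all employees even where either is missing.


Two LEFT JOINs from the same base table employees: one to departments via dept_id, one to employees itself via manager_id. Both are LEFT so every employee is preserved.
Match against departments:
  - employee 1 (Ivan): dept_id=1 -> matches Operations
  - employee 2 (Yara): dept_id=1 -> matches Operations
  - employee 3 (Eve): dept_id=1 -> matches Operations
  - employee 4 (Iris): dept_id=3 -> matches Support
  - employee 5 (Helen): dept_id=2 -> matches Marketing
  - employee 6 (Xander): dept_id=NULL, no match -> kept with NULL
  - employee 7 (Zoe): dept_id=2 -> matches Marketing
Match against employees (self):
  - employee 1 (Ivan): manager_id=NULL -> NULL
  - employee 2 (Yara): manager_id=NULL -> NULL
  - employee 3 (Eve): manager_id=1 -> Ivan
  - employee 4 (Iris): manager_id=1 -> Ivan
  - employee 5 (Helen): manager_id=NULL -> NULL
  - employee 6 (Xander): manager_id=2 -> Yara
  - employee 7 (Zoe): manager_id=NULL -> NULL

SQL:
SELECT a.name, b.name AS department, c.name AS manager
FROM employees a
LEFT JOIN departments b ON a.dept_id = b.id
LEFT JOIN employees c ON a.manager_id = c.id

Result:
name   | department | manager
-------+------------+--------
Ivan   | Operations | NULL   
Yara   | Operations | NULL   
Eve    | Operations | Ivan   
Iris   | Support    | Ivan   
Helen  | Marketing  | NULL   
Xander | NULL       | Yara   
Zoe    | Marketing  | NULL   


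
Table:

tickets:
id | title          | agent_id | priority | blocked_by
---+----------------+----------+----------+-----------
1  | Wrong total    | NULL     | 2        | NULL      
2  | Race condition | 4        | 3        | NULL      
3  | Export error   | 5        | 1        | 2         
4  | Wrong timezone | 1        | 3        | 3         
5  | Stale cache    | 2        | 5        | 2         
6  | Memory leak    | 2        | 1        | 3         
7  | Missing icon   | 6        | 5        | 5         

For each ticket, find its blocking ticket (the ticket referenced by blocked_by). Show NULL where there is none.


This is a self-join: tickets is joined to a second copy of itself, matching each row's blocked_by to another row's id. Use LEFT JOIN so rows with blocked_by=NULL are kept.
  - ticket 1 (Wrong total): blocked_by=NULL -> NULL
  - ticket 2 (Race condition): blocked_by=NULL -> NULL
  - ticket 3 (Export error): blocked_by=2 -> Race condition
  - ticket 4 (Wrong timezone): blocked_by=3 -> Export error
  - ticket 5 (Stale cache): blocked_by=2 -> Race condition
  - ticket 6 (Memory leak): blocked_by=3 -> Export error
  - ticket 7 (Missing icon): blocked_by=5 -> Stale cache

SQL:
SELECT a.title AS item, b.title AS blocked_by
FROM tickets a
LEFT JOIN tickets b ON a.blocked_by = b.id

Result:
item           | blocked_by    
---------------+---------------
Wrong total    | NULL          
Race condition | NULL          
Export error   | Race condition
Wrong timezone | Export error  
Stale cache    | Race condition
Memory leak    | Export error  
Missing icon   | Stale cache   


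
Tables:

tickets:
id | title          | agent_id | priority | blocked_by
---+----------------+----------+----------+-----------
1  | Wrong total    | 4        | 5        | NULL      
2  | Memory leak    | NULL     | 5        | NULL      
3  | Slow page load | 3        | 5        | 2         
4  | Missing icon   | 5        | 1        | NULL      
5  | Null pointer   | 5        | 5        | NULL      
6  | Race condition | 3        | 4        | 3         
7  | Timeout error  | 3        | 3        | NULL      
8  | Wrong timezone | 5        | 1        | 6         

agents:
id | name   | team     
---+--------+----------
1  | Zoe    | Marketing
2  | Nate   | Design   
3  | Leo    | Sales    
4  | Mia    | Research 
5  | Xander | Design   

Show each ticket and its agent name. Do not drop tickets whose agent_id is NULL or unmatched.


LEFT JOIN keeps every row from tickets (the left table); where agent_id has no match in agents, the agent columns become NULL. Walk through each ticket:
  - ticket 1 (Wrong total): agent_id=4 -> matches Mia
  - ticket 2 (Memory leak): agent_id=NULL, no match -> kept with NULL
  - ticket 3 (Slow page load): agent_id=3 -> matches Leo
  - ticket 4 (Missing icon): agent_id=5 -> matches Xander
  - ticket 5 (Null pointer): agent_id=5 -> matches Xander
  - ticket 6 (Race condition): agent_id=3 -> matches Leo
  - ticket 7 (Timeout error): agent_id=3 -> matches Leo
  - ticket 8 (Wrong timezone): agent_id=5 -> matches Xander
All 8 rows appear; 1 has NULL agent.

SQL:
SELECT a.title, b.name AS agent
FROM tickets a
LEFT JOIN agents b ON a.agent_id = b.id

Result:
title          | agent 
---------------+-------
Wrong total    | Mia   
Memory leak    | NULL  
Slow page load | Leo   
Missing icon   | Xander
Null pointer   | Xander
Race condition | Leo   
Timeout error  | Leo   
Wrong timezone | Xander


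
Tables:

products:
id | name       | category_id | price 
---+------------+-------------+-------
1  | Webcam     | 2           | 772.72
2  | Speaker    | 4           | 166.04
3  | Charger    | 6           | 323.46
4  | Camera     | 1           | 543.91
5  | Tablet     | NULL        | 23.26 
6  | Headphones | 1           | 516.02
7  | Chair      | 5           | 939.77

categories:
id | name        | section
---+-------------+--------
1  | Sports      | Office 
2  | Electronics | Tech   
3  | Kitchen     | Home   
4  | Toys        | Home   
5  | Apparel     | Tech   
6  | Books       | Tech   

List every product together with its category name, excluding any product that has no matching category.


INNER JOIN keeps only products rows whose category_id matches an id in categories. Walk through each product:
  - product 1 (Webcam): category_id=2 -> matches Electronics
  - product 2 (Speaker): category_id=4 -> matches Toys
  - product 3 (Charger): category_id=6 -> matches Books
  - product 4 (Camera): category_id=1 -> matches Sports
  - product 5 (Tablet): category_id=NULL, no match -> dropped
  - product 6 (Headphones): category_id=1 -> matches Sports
  - product 7 (Chair): category_id=5 -> matches Apparel
So 1 of 7 rows is dropped.

SQL:
SELECT a.name, b.name AS category
FROM products a
INNER JOIN categories b ON a.category_id = b.id

Result:
name       | category   
-----------+------------
Webcam     | Electronics
Speaker    | Toys       
Charger    | Books      
Camera     | Sports     
Headphones | Sports     
Chair      | Apparel    


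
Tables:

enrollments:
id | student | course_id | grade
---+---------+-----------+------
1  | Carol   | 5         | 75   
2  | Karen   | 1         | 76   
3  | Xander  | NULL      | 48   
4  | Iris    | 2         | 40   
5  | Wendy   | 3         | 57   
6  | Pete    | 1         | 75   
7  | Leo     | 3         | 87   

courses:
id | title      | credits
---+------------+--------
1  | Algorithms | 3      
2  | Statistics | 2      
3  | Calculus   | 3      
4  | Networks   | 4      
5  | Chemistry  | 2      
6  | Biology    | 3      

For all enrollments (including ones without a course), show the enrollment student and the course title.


LEFT JOIN keeps every row from enrollments (the left table); where course_id has no match in courses, the course columns become NULL. Walk through each enrollment:
  - enrollment 1 (Carol): course_id=5 -> matches Chemistry
  - enrollment 2 (Karen): course_id=1 -> matches Algorithms
  - enrollment 3 (Xander): course_id=NULL, no match -> kept with NULL
  - enrollment 4 (Iris): course_id=2 -> matches Statistics
  - enrollment 5 (Wendy): course_id=3 -> matches Calculus
  - enrollment 6 (Pete): course_id=1 -> matches Algorithms
  - enrollment 7 (Leo): course_id=3 -> matches Calculus
All 7 rows appear; 1 has NULL course.

SQL:
SELECT a.student, b.title AS course
FROM enrollments a
LEFT JOIN courses b ON a.course_id = b.id

Result:
student | course    
--------+-----------
Carol   | Chemistry 
Karen   | Algorithms
Xander  | NULL      
Iris    | Statistics
Wendy   | Calculus  
Pete    | Algorithms
Leo     | Calculus  


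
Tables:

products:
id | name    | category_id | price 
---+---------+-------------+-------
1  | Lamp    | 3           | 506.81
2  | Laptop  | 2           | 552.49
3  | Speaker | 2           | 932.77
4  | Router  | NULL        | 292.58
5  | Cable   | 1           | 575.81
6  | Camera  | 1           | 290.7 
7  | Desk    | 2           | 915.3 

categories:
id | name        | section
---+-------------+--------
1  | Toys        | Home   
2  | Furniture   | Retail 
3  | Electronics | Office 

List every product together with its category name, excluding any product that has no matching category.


INNER JOIN keeps only products rows whose category_id matches an id in categories. Walk through each product:
  - product 1 (Lamp): category_id=3 -> matches Electronics
  - product 2 (Laptop): category_id=2 -> matches Furniture
  - product 3 (Speaker): category_id=2 -> matches Furniture
  - product 4 (Router): category_id=NULL, no match -> dropped
  - product 5 (Cable): category_id=1 -> matches Toys
  - product 6 (Camera): category_id=1 -> matches Toys
  - product 7 (Desk): category_id=2 -> matches Furniture
So 1 of 7 rows is dropped.

SQL:
SELECT a.name, b.name AS category
FROM products a
INNER JOIN categories b ON a.category_id = b.id

Result:
name    | category   
--------+------------
Lamp    | Electronics
Laptop  | Furniture  
Speaker | Furniture  
Cable   | Toys       
Camera  | Toys       
Desk    | Furniture  


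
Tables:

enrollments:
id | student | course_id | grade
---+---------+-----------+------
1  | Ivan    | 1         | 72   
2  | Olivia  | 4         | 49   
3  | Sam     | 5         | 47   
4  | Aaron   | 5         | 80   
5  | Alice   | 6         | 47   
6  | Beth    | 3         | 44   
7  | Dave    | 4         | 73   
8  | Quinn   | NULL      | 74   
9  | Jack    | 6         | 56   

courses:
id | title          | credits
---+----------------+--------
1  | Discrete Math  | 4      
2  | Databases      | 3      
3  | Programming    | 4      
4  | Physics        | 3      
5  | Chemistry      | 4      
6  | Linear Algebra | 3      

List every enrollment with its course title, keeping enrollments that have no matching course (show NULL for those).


LEFT JOIN keeps every row from enrollments (the left table); where course_id has no match in courses, the course columns become NULL. Walk through each enrollment:
  - enrollment 1 (Ivan): course_id=1 -> matches Discrete Math
  - enrollment 2 (Olivia): course_id=4 -> matches Physics
  - enrollment 3 (Sam): course_id=5 -> matches Chemistry
  - enrollment 4 (Aaron): course_id=5 -> matches Chemistry
  - enrollment 5 (Alice): course_id=6 -> matches Linear Algebra
  - enrollment 6 (Beth): course_id=3 -> matches Programming
  - enrollment 7 (Dave): course_id=4 -> matches Physics
  - enrollment 8 (Quinn): course_id=NULL, no match -> kept with NULL
  - enrollment 9 (Jack): course_id=6 -> matches Linear Algebra
All 9 rows appear; 1 has NULL course.

SQL:
SELECT a.student, b.title AS course
FROM enrollments a
LEFT JOIN courses b ON a.course_id = b.id

Result:
student | course        
--------+---------------
Ivan    | Discrete Math 
Olivia  | Physics       
Sam     | Chemistry     
Aaron   | Chemistry     
Alice   | Linear Algebra
Beth    | Programming   
Dave    | Physics       
Quinn   | NULL          
Jack    | Linear Algebra


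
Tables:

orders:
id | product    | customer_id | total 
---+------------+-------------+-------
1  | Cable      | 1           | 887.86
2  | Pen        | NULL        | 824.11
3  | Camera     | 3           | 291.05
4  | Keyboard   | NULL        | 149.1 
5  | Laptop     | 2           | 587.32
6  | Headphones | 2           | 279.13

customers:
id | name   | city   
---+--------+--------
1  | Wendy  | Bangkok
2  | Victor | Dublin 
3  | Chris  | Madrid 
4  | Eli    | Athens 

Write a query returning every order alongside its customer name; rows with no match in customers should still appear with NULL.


LEFT JOIN keeps every row from orders (the left table); where customer_id has no match in customers, the customer columns become NULL. Walk through each order:
  - order 1 (Cable): customer_id=1 -> matches Wendy
  - order 2 (Pen): customer_id=NULL, no match -> kept with NULL
  - order 3 (Camera): customer_id=3 -> matches Chris
  - order 4 (Keyboard): customer_id=NULL, no match -> kept with NULL
  - order 5 (Laptop): customer_id=2 -> matches Victor
  - order 6 (Headphones): customer_id=2 -> matches Victor
All 6 rows appear; 2 have NULL customer.

SQL:
SELECT a.product, b.name AS customer
FROM orders a
LEFT JOIN customers b ON a.customer_id = b.id

Result:
product    | customer
-----------+---------
Cable      | Wendy   
Pen        | NULL    
Camera     | Chris   
Keyboard   | NULL    
Laptop     | Victor  
Headphones | Victor  


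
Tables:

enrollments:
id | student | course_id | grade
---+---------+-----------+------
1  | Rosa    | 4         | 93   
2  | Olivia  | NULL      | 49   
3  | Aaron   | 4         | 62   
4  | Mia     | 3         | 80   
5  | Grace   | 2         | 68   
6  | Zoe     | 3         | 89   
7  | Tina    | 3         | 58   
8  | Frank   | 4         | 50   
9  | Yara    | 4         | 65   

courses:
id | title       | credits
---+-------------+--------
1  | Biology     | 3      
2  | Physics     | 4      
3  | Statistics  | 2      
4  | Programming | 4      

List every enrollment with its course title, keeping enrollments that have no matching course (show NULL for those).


LEFT JOIN keeps every row from enrollments (the left table); where course_id has no match in courses, the course columns become NULL. Walk through each enrollment:
  - enrollment 1 (Rosa): course_id=4 -> matches Programming
  - enrollment 2 (Olivia): course_id=NULL, no match -> kept with NULL
  - enrollment 3 (Aaron): course_id=4 -> matches Programming
  - enrollment 4 (Mia): course_id=3 -> matches Statistics
  - enrollment 5 (Grace): course_id=2 -> matches Physics
  - enrollment 6 (Zoe): course_id=3 -> matches Statistics
  - enrollment 7 (Tina): course_id=3 -> matches Statistics
  - enrollment 8 (Frank): course_id=4 -> matches Programming
  - enrollment 9 (Yara): course_id=4 -> matches Programming
All 9 rows appear; 1 has NULL course.

SQL:
SELECT a.student, b.title AS course
FROM enrollments a
LEFT JOIN courses b ON a.course_id = b.id

Result:
student | course     
--------+------------
Rosa    | Programming
Olivia  | NULL       
Aaron   | Programming
Mia     | Statistics 
Grace   | Physics    
Zoe     | Statistics 
Tina    | Statistics 
Frank   | Programming
Yara    | Programming


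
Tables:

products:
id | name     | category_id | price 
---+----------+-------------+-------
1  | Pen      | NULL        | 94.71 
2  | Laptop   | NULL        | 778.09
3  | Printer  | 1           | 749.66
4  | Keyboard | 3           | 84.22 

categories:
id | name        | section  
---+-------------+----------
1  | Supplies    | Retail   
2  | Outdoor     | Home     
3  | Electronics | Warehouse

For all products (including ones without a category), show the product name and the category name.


LEFT JOIN keeps every row from products (the left table); where category_id has no match in categories, the category columns become NULL. Walk through each product:
  - product 1 (Pen): category_id=NULL, no match -> kept with NULL
  - product 2 (Laptop): category_id=NULL, no match -> kept with NULL
  - product 3 (Printer): category_id=1 -> matches Supplies
  - product 4 (Keyboard): category_id=3 -> matches Electronics
All 4 rows appear; 2 have NULL category.

SQL:
SELECT a.name, b.name AS category
FROM products a
LEFT JOIN categories b ON a.category_id = b.id

Result:
name     | category   
---------+------------
Pen      | NULL       
Laptop   | NULL       
Printer  | Supplies   
Keyboard | Electronics


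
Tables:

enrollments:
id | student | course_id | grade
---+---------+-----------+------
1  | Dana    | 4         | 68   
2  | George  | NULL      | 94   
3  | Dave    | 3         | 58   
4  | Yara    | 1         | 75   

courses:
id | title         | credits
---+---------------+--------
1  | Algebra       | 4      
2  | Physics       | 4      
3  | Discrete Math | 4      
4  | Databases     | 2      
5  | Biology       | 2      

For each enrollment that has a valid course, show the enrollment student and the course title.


INNER JOIN keeps only enrollments rows whose course_id matches an id in courses. Walk through each enrollment:
  - enrollment 1 (Dana): course_id=4 -> matches Databases
  - enrollment 2 (George): course_id=NULL, no match -> dropped
  - enrollment 3 (Dave): course_id=3 -> matches Discrete Math
  - enrollment 4 (Yara): course_id=1 -> matches Algebra
So 1 of 4 rows is dropped.

SQL:
SELECT a.student, b.title AS course
FROM enrollments a
INNER JOIN courses b ON a.course_id = b.id

Result:
student | course       
--------+--------------
Dana    | Databases    
Dave    | Discrete Math
Yara    | Algebra      


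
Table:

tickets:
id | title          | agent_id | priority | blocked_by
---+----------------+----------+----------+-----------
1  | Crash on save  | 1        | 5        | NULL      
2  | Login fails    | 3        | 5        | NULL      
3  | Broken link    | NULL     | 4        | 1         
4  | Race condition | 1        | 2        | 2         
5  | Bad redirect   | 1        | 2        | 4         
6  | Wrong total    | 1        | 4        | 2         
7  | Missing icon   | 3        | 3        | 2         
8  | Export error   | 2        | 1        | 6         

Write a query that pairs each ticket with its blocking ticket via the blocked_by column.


This is a self-join: tickets is joined to a second copy of itself, matching each row's blocked_by to another row's id. Use LEFT JOIN so rows with blocked_by=NULL are kept.
  - ticket 1 (Crash on save): blocked_by=NULL -> NULL
  - ticket 2 (Login fails): blocked_by=NULL -> NULL
  - ticket 3 (Broken link): blocked_by=1 -> Crash on save
  - ticket 4 (Race condition): blocked_by=2 -> Login fails
  - ticket 5 (Bad redirect): blocked_by=4 -> Race condition
  - ticket 6 (Wrong total): blocked_by=2 -> Login fails
  - ticket 7 (Missing icon): blocked_by=2 -> Login fails
  - ticket 8 (Export error): blocked_by=6 -> Wrong total

SQL:
SELECT a.title AS item, b.title AS blocked_by
FROM tickets a
LEFT JOIN tickets b ON a.blocked_by = b.id

Result:
item           | blocked_by    
---------------+---------------
Crash on save  | NULL          
Login fails    | NULL          
Broken link    | Crash on save 
Race condition | Login fails   
Bad redirect   | Race condition
Wrong total    | Login fails   
Missing icon   | Login fails   
Export error   | Wrong total   


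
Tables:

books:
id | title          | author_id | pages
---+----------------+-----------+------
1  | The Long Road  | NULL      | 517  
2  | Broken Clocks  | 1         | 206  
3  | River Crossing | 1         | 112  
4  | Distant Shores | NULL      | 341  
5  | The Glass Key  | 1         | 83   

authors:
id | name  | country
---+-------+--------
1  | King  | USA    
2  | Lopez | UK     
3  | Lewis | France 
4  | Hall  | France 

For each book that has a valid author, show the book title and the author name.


INNER JOIN keeps only books rows whose author_id matches an id in authors. Walk through each book:
  - book 1 (The Long Road): author_id=NULL, no match -> dropped
  - book 2 (Broken Clocks): author_id=1 -> matches King
  - book 3 (River Crossing): author_id=1 -> matches King
  - book 4 (Distant Shores): author_id=NULL, no match -> dropped
  - book 5 (The Glass Key): author_id=1 -> matches King
So 2 of 5 rows are dropped.

SQL:
SELECT a.title, b.name AS author
FROM books a
INNER JOIN authors b ON a.author_id = b.id

Result:
title          | author
---------------+-------
Broken Clocks  | King  
River Crossing | King  
The Glass Key  | King  


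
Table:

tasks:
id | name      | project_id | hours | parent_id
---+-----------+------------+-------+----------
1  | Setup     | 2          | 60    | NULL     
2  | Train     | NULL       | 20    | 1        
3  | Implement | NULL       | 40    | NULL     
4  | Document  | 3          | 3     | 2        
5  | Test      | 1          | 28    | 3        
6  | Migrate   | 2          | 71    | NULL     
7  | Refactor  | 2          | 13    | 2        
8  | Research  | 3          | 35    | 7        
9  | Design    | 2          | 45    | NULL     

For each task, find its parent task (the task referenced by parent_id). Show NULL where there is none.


This is a self-join: tasks is joined to a second copy of itself, matching each row's parent_id to another row's id. Use LEFT JOIN so rows with parent_id=NULL are kept.
  - task 1 (Setup): parent_id=NULL -> NULL
  - task 2 (Train): parent_id=1 -> Setup
  - task 3 (Implement): parent_id=NULL -> NULL
  - task 4 (Document): parent_id=2 -> Train
  - task 5 (Test): parent_id=3 -> Implement
  - task 6 (Migrate): parent_id=NULL -> NULL
  - task 7 (Refactor): parent_id=2 -> Train
  - task 8 (Research): parent_id=7 -> Refactor
  - task 9 (Design): parent_id=NULL -> NULL

SQL:
SELECT a.name AS item, b.name AS parent
FROM tasks a
LEFT JOIN tasks b ON a.parent_id = b.id

Result:
item      | parent   
----------+----------
Setup     | NULL     
Train     | Setup    
Implement | NULL     
Document  | Train    
Test      | Implement
Migrate   | NULL     
Refactor  | Train    
Research  | Refactor 
Design    | NULL     


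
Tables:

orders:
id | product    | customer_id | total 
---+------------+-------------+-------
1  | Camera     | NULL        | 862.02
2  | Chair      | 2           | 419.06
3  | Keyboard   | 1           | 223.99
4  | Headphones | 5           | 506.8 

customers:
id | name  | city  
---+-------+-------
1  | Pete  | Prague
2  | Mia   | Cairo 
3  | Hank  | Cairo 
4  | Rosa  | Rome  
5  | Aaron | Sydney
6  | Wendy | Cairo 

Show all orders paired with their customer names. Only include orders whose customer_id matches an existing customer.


INNER JOIN keeps only orders rows whose customer_id matches an id in customers. Walk through each order:
  - order 1 (Camera): customer_id=NULL, no match -> dropped
  - order 2 (Chair): customer_id=2 -> matches Mia
  - order 3 (Keyboard): customer_id=1 -> matches Pete
  - order 4 (Headphones): customer_id=5 -> matches Aaron
So 1 of 4 rows is dropped.

SQL:
SELECT a.product, b.name AS customer
FROM orders a
INNER JOIN customers b ON a.customer_id = b.id

Result:
product    | customer
-----------+---------
Chair      | Mia     
Keyboard   | Pete    
Headphones | Aaron   


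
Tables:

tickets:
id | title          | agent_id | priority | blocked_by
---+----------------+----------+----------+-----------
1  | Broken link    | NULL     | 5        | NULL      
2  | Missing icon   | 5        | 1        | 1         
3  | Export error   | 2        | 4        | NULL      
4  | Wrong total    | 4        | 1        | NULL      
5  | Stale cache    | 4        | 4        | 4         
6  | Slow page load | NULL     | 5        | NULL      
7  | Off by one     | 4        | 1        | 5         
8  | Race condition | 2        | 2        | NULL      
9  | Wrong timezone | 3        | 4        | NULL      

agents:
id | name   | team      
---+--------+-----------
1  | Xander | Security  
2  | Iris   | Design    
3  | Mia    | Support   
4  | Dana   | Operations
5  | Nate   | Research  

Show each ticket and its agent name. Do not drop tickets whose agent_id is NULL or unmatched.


LEFT JOIN keeps every row from tickets (the left table); where agent_id has no match in agents, the agent columns become NULL. Walk through each ticket:
  - ticket 1 (Broken link): agent_id=NULL, no match -> kept with NULL
  - ticket 2 (Missing icon): agent_id=5 -> matches Nate
  - ticket 3 (Export error): agent_id=2 -> matches Iris
  - ticket 4 (Wrong total): agent_id=4 -> matches Dana
  - ticket 5 (Stale cache): agent_id=4 -> matches Dana
  - ticket 6 (Slow page load): agent_id=NULL, no match -> kept with NULL
  - ticket 7 (Off by one): agent_id=4 -> matches Dana
  - ticket 8 (Race condition): agent_id=2 -> matches Iris
  - ticket 9 (Wrong timezone): agent_id=3 -> matches Mia
All 9 rows appear; 2 have NULL agent.

SQL:
SELECT a.title, b.name AS agent
FROM tickets a
LEFT JOIN agents b ON a.agent_id = b.id

Result:
title          | agent
---------------+------
Broken link    | NULL 
Missing icon   | Nate 
Export error   | Iris 
Wrong total    | Dana 
Stale cache    | Dana 
Slow page load | NULL 
Off by one     | Dana 
Race condition | Iris 
Wrong timezone | Mia  


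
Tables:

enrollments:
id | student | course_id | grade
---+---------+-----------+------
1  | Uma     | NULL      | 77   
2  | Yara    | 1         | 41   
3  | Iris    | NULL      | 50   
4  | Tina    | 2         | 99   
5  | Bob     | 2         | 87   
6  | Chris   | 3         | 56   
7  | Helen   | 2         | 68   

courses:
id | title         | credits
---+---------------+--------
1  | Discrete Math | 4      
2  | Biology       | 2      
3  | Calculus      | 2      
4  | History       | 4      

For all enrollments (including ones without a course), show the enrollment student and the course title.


LEFT JOIN keeps every row from enrollments (the left table); where course_id has no match in courses, the course columns become NULL. Walk through each enrollment:
  - enrollment 1 (Uma): course_id=NULL, no match -> kept with NULL
  - enrollment 2 (Yara): course_id=1 -> matches Discrete Math
  - enrollment 3 (Iris): course_id=NULL, no match -> kept with NULL
  - enrollment 4 (Tina): course_id=2 -> matches Biology
  - enrollment 5 (Bob): course_id=2 -> matches Biology
  - enrollment 6 (Chris): course_id=3 -> matches Calculus
  - enrollment 7 (Helen): course_id=2 -> matches Biology
All 7 rows appear; 2 have NULL course.

SQL:
SELECT a.student, b.title AS course
FROM enrollments a
LEFT JOIN courses b ON a.course_id = b.id

Result:
student | course       
--------+--------------
Uma     | NULL         
Yara    | Discrete Math
Iris    | NULL         
Tina    | Biology      
Bob     | Biology      
Chris   | Calculus     
Helen   | Biology      


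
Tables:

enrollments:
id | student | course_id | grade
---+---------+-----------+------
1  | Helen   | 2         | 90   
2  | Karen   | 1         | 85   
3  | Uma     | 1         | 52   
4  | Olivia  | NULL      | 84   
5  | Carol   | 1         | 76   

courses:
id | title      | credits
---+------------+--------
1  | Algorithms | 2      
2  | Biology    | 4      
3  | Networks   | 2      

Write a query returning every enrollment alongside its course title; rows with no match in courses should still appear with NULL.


LEFT JOIN keeps every row from enrollments (the left table); where course_id has no match in courses, the course columns become NULL. Walk through each enrollment:
  - enrollment 1 (Helen): course_id=2 -> matches Biology
  - enrollment 2 (Karen): course_id=1 -> matches Algorithms
  - enrollment 3 (Uma): course_id=1 -> matches Algorithms
  - enrollment 4 (Olivia): course_id=NULL, no match -> kept with NULL
  - enrollment 5 (Carol): course_id=1 -> matches Algorithms
All 5 rows appear; 1 has NULL course.

SQL:
SELECT a.student, b.title AS course
FROM enrollments a
LEFT JOIN courses b ON a.course_id = b.id

Result:
student | course    
--------+-----------
Helen   | Biology   
Karen   | Algorithms
Uma     | Algorithms
Olivia  | NULL      
Carol   | Algorithms


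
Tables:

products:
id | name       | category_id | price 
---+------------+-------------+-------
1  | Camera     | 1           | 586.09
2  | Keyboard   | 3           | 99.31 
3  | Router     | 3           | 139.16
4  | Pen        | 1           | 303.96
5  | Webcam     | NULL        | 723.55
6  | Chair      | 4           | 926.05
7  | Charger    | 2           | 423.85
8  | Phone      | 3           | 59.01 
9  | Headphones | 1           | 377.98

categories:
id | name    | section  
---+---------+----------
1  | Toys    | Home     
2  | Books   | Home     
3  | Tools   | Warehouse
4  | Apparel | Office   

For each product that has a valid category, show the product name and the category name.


INNER JOIN keeps only products rows whose category_id matches an id in categories. Walk through each product:
  - product 1 (Camera): category_id=1 -> matches Toys
  - product 2 (Keyboard): category_id=3 -> matches Tools
  - product 3 (Router): category_id=3 -> matches Tools
  - product 4 (Pen): category_id=1 -> matches Toys
  - product 5 (Webcam): category_id=NULL, no match -> dropped
  - product 6 (Chair): category_id=4 -> matches Apparel
  - product 7 (Charger): category_id=2 -> matches Books
  - product 8 (Phone): category_id=3 -> matches Tools
  - product 9 (Headphones): category_id=1 -> matches Toys
So 1 of 9 rows is dropped.

SQL:
SELECT a.name, b.name AS category
FROM products a
INNER JOIN categories b ON a.category_id = b.id

Result:
name       | category
-----------+---------
Camera     | Toys    
Keyboard   | Tools   
Router     | Tools   
Pen        | Toys    
Chair      | Apparel 
Charger    | Books   
Phone      | Tools   
Headphones | Toys    


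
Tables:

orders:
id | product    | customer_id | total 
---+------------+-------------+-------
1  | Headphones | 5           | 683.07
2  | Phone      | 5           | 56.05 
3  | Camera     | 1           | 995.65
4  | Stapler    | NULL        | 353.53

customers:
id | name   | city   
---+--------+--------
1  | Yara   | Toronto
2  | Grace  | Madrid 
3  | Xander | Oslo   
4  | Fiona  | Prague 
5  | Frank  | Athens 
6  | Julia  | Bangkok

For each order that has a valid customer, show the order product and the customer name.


INNER JOIN keeps only orders rows whose customer_id matches an id in customers. Walk through each order:
  - order 1 (Headphones): customer_id=5 -> matches Frank
  - order 2 (Phone): customer_id=5 -> matches Frank
  - order 3 (Camera): customer_id=1 -> matches Yara
  - order 4 (Stapler): customer_id=NULL, no match -> dropped
So 1 of 4 rows is dropped.

SQL:
SELECT a.product, b.name AS customer
FROM orders a
INNER JOIN customers b ON a.customer_id = b.id

Result:
product    | customer
-----------+---------
Headphones | Frank   
Phone      | Frank   
Camera     | Yara    


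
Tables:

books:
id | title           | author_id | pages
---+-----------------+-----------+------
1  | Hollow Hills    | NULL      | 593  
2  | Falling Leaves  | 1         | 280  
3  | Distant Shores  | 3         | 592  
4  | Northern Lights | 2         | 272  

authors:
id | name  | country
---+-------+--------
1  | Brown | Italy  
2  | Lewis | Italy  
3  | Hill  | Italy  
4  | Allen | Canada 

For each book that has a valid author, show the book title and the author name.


INNER JOIN keeps only books rows whose author_id matches an id in authors. Walk through each book:
  - book 1 (Hollow Hills): author_id=NULL, no match -> dropped
  - book 2 (Falling Leaves): author_id=1 -> matches Brown
  - book 3 (Distant Shores): author_id=3 -> matches Hill
  - book 4 (Northern Lights): author_id=2 -> matches Lewis
So 1 of 4 rows is dropped.

SQL:
SELECT a.title, b.name AS author
FROM books a
INNER JOIN authors b ON a.author_id = b.id

Result:
title           | author
----------------+-------
Falling Leaves  | Brown 
Distant Shores  | Hill  
Northern Lights | Lewis 


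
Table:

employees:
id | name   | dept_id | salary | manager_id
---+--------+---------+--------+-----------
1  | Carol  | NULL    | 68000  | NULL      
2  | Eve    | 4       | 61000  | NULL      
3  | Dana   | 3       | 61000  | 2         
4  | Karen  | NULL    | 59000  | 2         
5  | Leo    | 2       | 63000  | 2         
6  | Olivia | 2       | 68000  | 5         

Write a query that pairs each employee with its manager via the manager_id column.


This is a self-join: employees is joined to a second copy of itself, matching each row's manager_id to another row's id. Use LEFT JOIN so rows with manager_id=NULL are kept.
  - employee 1 (Carol): manager_id=NULL -> NULL
  - employee 2 (Eve): manager_id=NULL -> NULL
  - employee 3 (Dana): manager_id=2 -> Eve
  - employee 4 (Karen): manager_id=2 -> Eve
  - employee 5 (Leo): manager_id=2 -> Eve
  - employee 6 (Olivia): manager_id=5 -> Leo

SQL:
SELECT a.name AS item, b.name AS manager
FROM employees a
LEFT JOIN employees b ON a.manager_id = b.id

Result:
item   | manager
-------+--------
Carol  | NULL   
Eve    | NULL   
Dana   | Eve    
Karen  | Eve    
Leo    | Eve    
Olivia | Leo    


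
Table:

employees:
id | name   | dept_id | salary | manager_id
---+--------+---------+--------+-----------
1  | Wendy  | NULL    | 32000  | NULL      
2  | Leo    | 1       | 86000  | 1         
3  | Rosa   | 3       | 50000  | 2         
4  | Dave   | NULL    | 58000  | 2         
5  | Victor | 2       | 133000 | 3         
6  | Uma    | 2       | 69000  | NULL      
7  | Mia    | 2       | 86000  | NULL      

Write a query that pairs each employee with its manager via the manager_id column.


This is a self-join: employees is joined to a second copy of itself, matching each row's manager_id to another row's id. Use LEFT JOIN so rows with manager_id=NULL are kept.
  - employee 1 (Wendy): manager_id=NULL -> NULL
  - employee 2 (Leo): manager_id=1 -> Wendy
  - employee 3 (Rosa): manager_id=2 -> Leo
  - employee 4 (Dave): manager_id=2 -> Leo
  - employee 5 (Victor): manager_id=3 -> Rosa
  - employee 6 (Uma): manager_id=NULL -> NULL
  - employee 7 (Mia): manager_id=NULL -> NULL

SQL:
SELECT a.name AS item, b.name AS manager
FROM employees a
LEFT JOIN employees b ON a.manager_id = b.id

Result:
item   | manager
-------+--------
Wendy  | NULL   
Leo    | Wendy  
Rosa   | Leo    
Dave   | Leo    
Victor | Rosa   
Uma    | NULL   
Mia    | NULL   


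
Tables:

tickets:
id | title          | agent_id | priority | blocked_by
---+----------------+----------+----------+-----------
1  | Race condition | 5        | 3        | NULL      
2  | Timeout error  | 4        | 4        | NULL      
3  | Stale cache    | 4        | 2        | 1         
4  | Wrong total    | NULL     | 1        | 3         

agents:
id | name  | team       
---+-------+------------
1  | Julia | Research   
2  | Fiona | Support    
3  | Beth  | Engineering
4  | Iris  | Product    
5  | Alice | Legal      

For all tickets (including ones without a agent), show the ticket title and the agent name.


LEFT JOIN keeps every row from tickets (the left table); where agent_id has no match in agents, the agent columns become NULL. Walk through each ticket:
  - ticket 1 (Race condition): agent_id=5 -> matches Alice
  - ticket 2 (Timeout error): agent_id=4 -> matches Iris
  - ticket 3 (Stale cache): agent_id=4 -> matches Iris
  - ticket 4 (Wrong total): agent_id=NULL, no match -> kept with NULL
All 4 rows appear; 1 has NULL agent.

SQL:
SELECT a.title, b.name AS agent
FROM tickets a
LEFT JOIN agents b ON a.agent_id = b.id

Result:
title          | agent
---------------+------
Race condition | Alice
Timeout error  | Iris 
Stale cache    | Iris 
Wrong total    | NULL 


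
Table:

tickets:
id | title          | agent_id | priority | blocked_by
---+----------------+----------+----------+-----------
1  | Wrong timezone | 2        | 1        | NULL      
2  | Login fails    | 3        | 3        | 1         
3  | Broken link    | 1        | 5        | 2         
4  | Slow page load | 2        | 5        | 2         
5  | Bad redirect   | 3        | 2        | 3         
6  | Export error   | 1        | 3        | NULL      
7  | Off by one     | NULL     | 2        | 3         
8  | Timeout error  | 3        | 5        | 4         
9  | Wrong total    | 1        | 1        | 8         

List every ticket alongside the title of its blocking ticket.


This is a self-join: tickets is joined to a second copy of itself, matching each row's blocked_by to another row's id. Use LEFT JOIN so rows with blocked_by=NULL are kept.
  - ticket 1 (Wrong timezone): blocked_by=NULL -> NULL
  - ticket 2 (Login fails): blocked_by=1 -> Wrong timezone
  - ticket 3 (Broken link): blocked_by=2 -> Login fails
  - ticket 4 (Slow page load): blocked_by=2 -> Login fails
  - ticket 5 (Bad redirect): blocked_by=3 -> Broken link
  - ticket 6 (Export error): blocked_by=NULL -> NULL
  - ticket 7 (Off by one): blocked_by=3 -> Broken link
  - ticket 8 (Timeout error): blocked_by=4 -> Slow page load
  - ticket 9 (Wrong total): blocked_by=8 -> Timeout error

SQL:
SELECT a.title AS item, b.title AS blocked_by
FROM tickets a
LEFT JOIN tickets b ON a.blocked_by = b.id

Result:
item           | blocked_by    
---------------+---------------
Wrong timezone | NULL          
Login fails    | Wrong timezone
Broken link    | Login fails   
Slow page load | Login fails   
Bad redirect   | Broken link   
Export error   | NULL          
Off by one     | Broken link   
Timeout error  | Slow page load
Wrong total    | Timeout error 


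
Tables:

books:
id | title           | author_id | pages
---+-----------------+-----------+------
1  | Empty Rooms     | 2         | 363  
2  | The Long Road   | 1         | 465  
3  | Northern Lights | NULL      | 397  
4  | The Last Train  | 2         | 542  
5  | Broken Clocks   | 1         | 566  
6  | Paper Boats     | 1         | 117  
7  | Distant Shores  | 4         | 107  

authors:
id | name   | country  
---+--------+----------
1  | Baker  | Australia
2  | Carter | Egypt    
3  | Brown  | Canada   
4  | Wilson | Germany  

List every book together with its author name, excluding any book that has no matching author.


INNER JOIN keeps only books rows whose author_id matches an id in authors. Walk through each book:
  - book 1 (Empty Rooms): author_id=2 -> matches Carter
  - book 2 (The Long Road): author_id=1 -> matches Baker
  - book 3 (Northern Lights): author_id=NULL, no match -> dropped
  - book 4 (The Last Train): author_id=2 -> matches Carter
  - book 5 (Broken Clocks): author_id=1 -> matches Baker
  - book 6 (Paper Boats): author_id=1 -> matches Baker
  - book 7 (Distant Shores): author_id=4 -> matches Wilson
So 1 of 7 rows is dropped.

SQL:
SELECT a.title, b.name AS author
FROM books a
INNER JOIN authors b ON a.author_id = b.id

Result:
title          | author
---------------+-------
Empty Rooms    | Carter
The Long Road  | Baker 
The Last Train | Carter
Broken Clocks  | Baker 
Paper Boats    | Baker 
Distant Shores | Wilson


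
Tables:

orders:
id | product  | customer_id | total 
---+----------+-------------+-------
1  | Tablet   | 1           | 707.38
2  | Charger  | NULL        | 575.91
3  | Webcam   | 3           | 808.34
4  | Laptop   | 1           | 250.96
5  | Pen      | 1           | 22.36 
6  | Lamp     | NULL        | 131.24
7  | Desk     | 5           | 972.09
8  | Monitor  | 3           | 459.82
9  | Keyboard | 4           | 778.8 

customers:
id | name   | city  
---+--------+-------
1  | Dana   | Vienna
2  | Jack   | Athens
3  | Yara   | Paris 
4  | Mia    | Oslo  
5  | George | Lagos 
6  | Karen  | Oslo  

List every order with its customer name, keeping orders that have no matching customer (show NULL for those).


LEFT JOIN keeps every row from orders (the left table); where customer_id has no match in customers, the customer columns become NULL. Walk through each order:
  - order 1 (Tablet): customer_id=1 -> matches Dana
  - order 2 (Charger): customer_id=NULL, no match -> kept with NULL
  - order 3 (Webcam): customer_id=3 -> matches Yara
  - order 4 (Laptop): customer_id=1 -> matches Dana
  - order 5 (Pen): customer_id=1 -> matches Dana
  - order 6 (Lamp): customer_id=NULL, no match -> kept with NULL
  - order 7 (Desk): customer_id=5 -> matches George
  - order 8 (Monitor): customer_id=3 -> matches Yara
  - order 9 (Keyboard): customer_id=4 -> matches Mia
All 9 rows appear; 2 have NULL customer.

SQL:
SELECT a.product, b.name AS customer
FROM orders a
LEFT JOIN customers b ON a.customer_id = b.id

Result:
product  | customer
---------+---------
Tablet   | Dana    
Charger  | NULL    
Webcam   | Yara    
Laptop   | Dana    
Pen      | Dana    
Lamp     | NULL    
Desk     | George  
Monitor  | Yara    
Keyboard | Mia     
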